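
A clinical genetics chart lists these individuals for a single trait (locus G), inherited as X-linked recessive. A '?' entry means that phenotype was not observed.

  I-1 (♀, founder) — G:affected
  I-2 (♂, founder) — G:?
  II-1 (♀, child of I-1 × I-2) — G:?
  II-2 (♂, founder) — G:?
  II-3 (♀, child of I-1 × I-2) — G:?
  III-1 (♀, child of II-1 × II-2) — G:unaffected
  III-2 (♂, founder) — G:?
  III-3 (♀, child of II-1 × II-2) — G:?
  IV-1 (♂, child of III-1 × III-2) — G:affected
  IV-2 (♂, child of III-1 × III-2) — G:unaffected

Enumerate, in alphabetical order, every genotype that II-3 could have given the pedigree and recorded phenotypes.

G/I-1 aff ·: X^gX^g
G/I-2 ? ·: X^GY|X^gY
G/II-1 ? I-1×I-2: X^GX^g|X^gX^g
G/II-2 ? ·: X^GY|X^gY
G/II-3 ? I-1×I-2: X^GX^g|X^gX^g
G/III-1 un II-1×II-2: X^GX^g
G/III-2 ? ·: X^GY|X^gY
G/III-3 ? II-1×II-2: X^GX^G|X^GX^g|X^gX^g
G/IV-1 aff III-1×III-2: X^gY
G/IV-2 un III-1×III-2: X^GY
⇒ G over [I-1,I-2,II-1,II-2,II-3,III-1,III-2,III-3,IV-1,IV-2]: 10 consistent

II-3 ∈ {X^GX^g, X^gX^g}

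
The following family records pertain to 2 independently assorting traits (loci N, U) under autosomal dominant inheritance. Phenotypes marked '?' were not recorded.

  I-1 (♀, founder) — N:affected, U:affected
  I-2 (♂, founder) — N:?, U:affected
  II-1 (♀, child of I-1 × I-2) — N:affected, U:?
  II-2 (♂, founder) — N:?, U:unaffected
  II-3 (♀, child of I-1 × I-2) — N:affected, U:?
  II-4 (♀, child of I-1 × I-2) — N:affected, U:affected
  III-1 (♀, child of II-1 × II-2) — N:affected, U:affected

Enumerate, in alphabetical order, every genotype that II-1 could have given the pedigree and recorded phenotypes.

II-1 ∈ {NN UU, NN Uu, Nn UU, Nn Uu}

N/I-1 aff ·: Nn|NN
N/I-2 ? ·: nn|Nn|NN
N/II-1 aff I-1×I-2: Nn|NN
N/II-2 ? ·: nn|Nn|NN
N/II-3 aff I-1×I-2: Nn|NN
N/II-4 aff I-1×I-2: Nn|NN
N/III-1 aff II-1×II-2: Nn|NN
⇒ N over [I-1,I-2,II-1,II-2,II-3,II-4,III-1]: 122 consistent
U/I-1 aff ·: Uu|UU
U/I-2 aff ·: Uu|UU
U/II-1 ? I-1×I-2: Uu|UU
U/II-2 un ·: uu
U/II-3 ? I-1×I-2: uu|Uu|UU
U/II-4 aff I-1×I-2: Uu|UU
U/III-1 aff II-1×II-2: Uu
⇒ U over [I-1,I-2,II-1,II-2,II-3,II-4,III-1]: 29 consistent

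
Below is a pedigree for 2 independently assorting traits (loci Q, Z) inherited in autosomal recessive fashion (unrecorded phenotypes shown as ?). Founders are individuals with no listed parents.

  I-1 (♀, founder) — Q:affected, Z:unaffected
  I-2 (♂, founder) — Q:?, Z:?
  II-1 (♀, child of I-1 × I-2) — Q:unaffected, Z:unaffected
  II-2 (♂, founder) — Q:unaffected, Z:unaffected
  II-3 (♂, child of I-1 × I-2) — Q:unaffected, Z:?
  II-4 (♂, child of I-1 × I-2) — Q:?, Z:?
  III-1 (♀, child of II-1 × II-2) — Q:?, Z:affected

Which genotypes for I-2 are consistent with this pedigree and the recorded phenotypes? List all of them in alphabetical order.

Q/I-1 aff ·: qq
Q/I-2 ? ·: QQ|Qq
Q/II-1 un I-1×I-2: Qq
Q/II-2 un ·: QQ|Qq
Q/II-3 un I-1×I-2: Qq
Q/II-4 ? I-1×I-2: Qq|qq
Q/III-1 ? II-1×II-2: QQ|Qq|qq
⇒ Q over [I-1,I-2,II-1,II-2,II-3,II-4,III-1]: 15 consistent
Z/I-1 un ·: ZZ|Zz
Z/I-2 ? ·: ZZ|Zz|zz
Z/II-1 un I-1×I-2: Zz
Z/II-2 un ·: Zz
Z/II-3 ? I-1×I-2: ZZ|Zz|zz
Z/II-4 ? I-1×I-2: ZZ|Zz|zz
Z/III-1 aff II-1×II-2: zz
⇒ Z over [I-1,I-2,II-1,II-2,II-3,II-4,III-1]: 22 consistent

I-2 ∈ {QQ ZZ, QQ Zz, QQ zz, Qq ZZ, Qq Zz, Qq zz}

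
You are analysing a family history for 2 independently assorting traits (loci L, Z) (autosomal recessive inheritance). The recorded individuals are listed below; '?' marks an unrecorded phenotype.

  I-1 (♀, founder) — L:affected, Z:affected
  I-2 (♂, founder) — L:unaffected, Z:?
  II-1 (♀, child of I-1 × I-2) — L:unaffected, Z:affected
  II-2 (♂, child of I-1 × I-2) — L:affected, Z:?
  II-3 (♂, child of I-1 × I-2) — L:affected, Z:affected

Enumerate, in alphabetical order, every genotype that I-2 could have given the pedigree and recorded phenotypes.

I-2 ∈ {Ll Zz, Ll zz}

L/I-1 aff ·: ll
L/I-2 un ·: Ll
L/II-1 un I-1×I-2: Ll
L/II-2 aff I-1×I-2: ll
L/II-3 aff I-1×I-2: ll
⇒ L over [I-1,I-2,II-1,II-2,II-3]: 1 consistent
Z/I-1 aff ·: zz
Z/I-2 ? ·: Zz|zz
Z/II-1 aff I-1×I-2: zz
Z/II-2 ? I-1×I-2: Zz|zz
Z/II-3 aff I-1×I-2: zz
⇒ Z over [I-1,I-2,II-1,II-2,II-3]: 3 consistent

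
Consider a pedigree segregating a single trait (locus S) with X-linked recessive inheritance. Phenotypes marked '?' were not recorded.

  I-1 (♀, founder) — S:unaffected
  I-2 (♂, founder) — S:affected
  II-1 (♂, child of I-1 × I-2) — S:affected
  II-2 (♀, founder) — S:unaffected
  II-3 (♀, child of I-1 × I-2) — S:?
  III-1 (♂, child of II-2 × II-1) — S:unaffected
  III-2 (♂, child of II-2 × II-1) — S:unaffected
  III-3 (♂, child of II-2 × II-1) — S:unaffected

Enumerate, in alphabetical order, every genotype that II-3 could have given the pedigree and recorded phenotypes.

II-3 ∈ {X^SX^s, X^sX^s}

S/I-1 un ·: X^SX^s
S/I-2 aff ·: X^sY
S/II-1 aff I-1×I-2: X^sY
S/II-2 un ·: X^SX^S|X^SX^s
S/II-3 ? I-1×I-2: X^SX^s|X^sX^s
S/III-1 un II-2×II-1: X^SY
S/III-2 un II-2×II-1: X^SY
S/III-3 un II-2×II-1: X^SY
⇒ S over [I-1,I-2,II-1,II-2,II-3,III-1,III-2,III-3]: 4 consistent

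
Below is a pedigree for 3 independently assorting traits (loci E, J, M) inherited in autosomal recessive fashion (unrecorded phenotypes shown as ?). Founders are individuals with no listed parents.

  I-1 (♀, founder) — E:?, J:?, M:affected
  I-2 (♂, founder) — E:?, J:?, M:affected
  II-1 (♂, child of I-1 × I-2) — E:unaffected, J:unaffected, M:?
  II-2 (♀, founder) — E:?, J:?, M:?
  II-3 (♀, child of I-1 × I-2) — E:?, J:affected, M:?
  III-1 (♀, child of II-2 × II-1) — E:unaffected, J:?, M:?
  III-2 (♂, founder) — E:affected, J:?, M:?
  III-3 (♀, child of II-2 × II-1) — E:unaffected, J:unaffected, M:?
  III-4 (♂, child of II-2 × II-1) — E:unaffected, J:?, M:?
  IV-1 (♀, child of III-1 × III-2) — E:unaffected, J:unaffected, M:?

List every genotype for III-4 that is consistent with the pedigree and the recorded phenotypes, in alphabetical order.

III-4 ∈ {EE JJ Mm, EE JJ mm, EE Jj Mm, EE Jj mm, EE jj Mm, EE jj mm, Ee JJ Mm, Ee JJ mm, Ee Jj Mm, Ee Jj mm, Ee jj Mm, Ee jj mm}

E/I-1 ? ·: EE|Ee|ee
E/I-2 ? ·: EE|Ee|ee
E/II-1 un I-1×I-2: EE|Ee
E/II-2 ? ·: EE|Ee|ee
E/II-3 ? I-1×I-2: EE|Ee|ee
E/III-1 un II-2×II-1: EE|Ee
E/III-2 aff ·: ee
E/III-3 un II-2×II-1: EE|Ee
E/III-4 un II-2×II-1: EE|Ee
E/IV-1 un III-1×III-2: Ee
⇒ E over [I-1,I-2,II-1,II-2,II-3,III-1,III-2,III-3,III-4,IV-1]: 301 consistent
J/I-1 ? ·: Jj|jj
J/I-2 ? ·: Jj|jj
J/II-1 un I-1×I-2: JJ|Jj
J/II-2 ? ·: JJ|Jj|jj
J/II-3 aff I-1×I-2: jj
J/III-1 ? II-2×II-1: JJ|Jj|jj
J/III-2 ? ·: JJ|Jj|jj
J/III-3 un II-2×II-1: JJ|Jj
J/III-4 ? II-2×II-1: JJ|Jj|jj
J/IV-1 un III-1×III-2: JJ|Jj
⇒ J over [I-1,I-2,II-1,II-2,II-3,III-1,III-2,III-3,III-4,IV-1]: 393 consistent
M/I-1 aff ·: mm
M/I-2 aff ·: mm
M/II-1 ? I-1×I-2: mm
M/II-2 ? ·: MM|Mm|mm
M/II-3 ? I-1×I-2: mm
M/III-1 ? II-2×II-1: Mm|mm
M/III-2 ? ·: MM|Mm|mm
M/III-3 ? II-2×II-1: Mm|mm
M/III-4 ? II-2×II-1: Mm|mm
M/IV-1 ? III-1×III-2: MM|Mm|mm
⇒ M over [I-1,I-2,II-1,II-2,II-3,III-1,III-2,III-3,III-4,IV-1]: 55 consistent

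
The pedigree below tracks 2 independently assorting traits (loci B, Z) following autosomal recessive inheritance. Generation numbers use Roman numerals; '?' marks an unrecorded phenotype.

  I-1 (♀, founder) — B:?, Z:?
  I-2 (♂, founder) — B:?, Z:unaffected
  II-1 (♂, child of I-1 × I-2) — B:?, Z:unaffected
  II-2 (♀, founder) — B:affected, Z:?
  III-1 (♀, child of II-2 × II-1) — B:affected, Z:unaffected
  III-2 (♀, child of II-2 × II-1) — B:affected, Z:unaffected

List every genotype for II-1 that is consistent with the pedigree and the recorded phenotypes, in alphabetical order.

II-1 ∈ {Bb ZZ, Bb Zz, bb ZZ, bb Zz}

B/I-1 ? ·: BB|Bb|bb
B/I-2 ? ·: BB|Bb|bb
B/II-1 ? I-1×I-2: Bb|bb
B/II-2 aff ·: bb
B/III-1 aff II-2×II-1: bb
B/III-2 aff II-2×II-1: bb
⇒ B over [I-1,I-2,II-1,II-2,III-1,III-2]: 11 consistent
Z/I-1 ? ·: ZZ|Zz|zz
Z/I-2 un ·: ZZ|Zz
Z/II-1 un I-1×I-2: ZZ|Zz
Z/II-2 ? ·: ZZ|Zz|zz
Z/III-1 un II-2×II-1: ZZ|Zz
Z/III-2 un II-2×II-1: ZZ|Zz
⇒ Z over [I-1,I-2,II-1,II-2,III-1,III-2]: 69 consistent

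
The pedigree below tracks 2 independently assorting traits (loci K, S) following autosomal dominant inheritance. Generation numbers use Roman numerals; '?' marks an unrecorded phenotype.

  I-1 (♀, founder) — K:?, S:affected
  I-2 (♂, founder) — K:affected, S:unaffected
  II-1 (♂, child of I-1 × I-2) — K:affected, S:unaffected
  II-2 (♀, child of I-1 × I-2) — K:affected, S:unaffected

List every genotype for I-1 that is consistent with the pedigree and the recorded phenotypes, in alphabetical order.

K/I-1 ? ·: kk|Kk|KK
K/I-2 aff ·: Kk|KK
K/II-1 aff I-1×I-2: Kk|KK
K/II-2 aff I-1×I-2: Kk|KK
⇒ K over [I-1,I-2,II-1,II-2]: 15 consistent
S/I-1 aff ·: Ss
S/I-2 un ·: ss
S/II-1 un I-1×I-2: ss
S/II-2 un I-1×I-2: ss
⇒ S over [I-1,I-2,II-1,II-2]: 1 consistent

I-1 ∈ {KK Ss, Kk Ss, kk Ss}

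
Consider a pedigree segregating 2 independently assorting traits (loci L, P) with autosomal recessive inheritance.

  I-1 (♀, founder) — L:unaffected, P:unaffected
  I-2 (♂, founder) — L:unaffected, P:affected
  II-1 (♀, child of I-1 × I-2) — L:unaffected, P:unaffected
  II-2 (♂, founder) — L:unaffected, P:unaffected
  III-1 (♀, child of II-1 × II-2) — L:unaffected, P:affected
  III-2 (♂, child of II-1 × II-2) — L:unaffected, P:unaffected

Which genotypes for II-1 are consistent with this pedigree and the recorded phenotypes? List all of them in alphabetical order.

II-1 ∈ {LL Pp, Ll Pp}

L/I-1 un ·: LL|Ll
L/I-2 un ·: LL|Ll
L/II-1 un I-1×I-2: LL|Ll
L/II-2 un ·: LL|Ll
L/III-1 un II-1×II-2: LL|Ll
L/III-2 un II-1×II-2: LL|Ll
⇒ L over [I-1,I-2,II-1,II-2,III-1,III-2]: 44 consistent
P/I-1 un ·: PP|Pp
P/I-2 aff ·: pp
P/II-1 un I-1×I-2: Pp
P/II-2 un ·: Pp
P/III-1 aff II-1×II-2: pp
P/III-2 un II-1×II-2: PP|Pp
⇒ P over [I-1,I-2,II-1,II-2,III-1,III-2]: 4 consistent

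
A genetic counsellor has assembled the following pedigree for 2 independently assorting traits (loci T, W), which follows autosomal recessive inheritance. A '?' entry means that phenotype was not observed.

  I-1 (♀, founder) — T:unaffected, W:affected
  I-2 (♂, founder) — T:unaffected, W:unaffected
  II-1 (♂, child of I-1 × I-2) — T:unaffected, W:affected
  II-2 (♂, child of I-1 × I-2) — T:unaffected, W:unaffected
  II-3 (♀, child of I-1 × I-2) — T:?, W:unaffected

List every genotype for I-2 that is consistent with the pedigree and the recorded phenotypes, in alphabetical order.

T/I-1 un ·: TT|Tt
T/I-2 un ·: TT|Tt
T/II-1 un I-1×I-2: TT|Tt
T/II-2 un I-1×I-2: TT|Tt
T/II-3 ? I-1×I-2: TT|Tt|tt
⇒ T over [I-1,I-2,II-1,II-2,II-3]: 29 consistent
W/I-1 aff ·: ww
W/I-2 un ·: Ww
W/II-1 aff I-1×I-2: ww
W/II-2 un I-1×I-2: Ww
W/II-3 un I-1×I-2: Ww
⇒ W over [I-1,I-2,II-1,II-2,II-3]: 1 consistent

I-2 ∈ {TT Ww, Tt Ww}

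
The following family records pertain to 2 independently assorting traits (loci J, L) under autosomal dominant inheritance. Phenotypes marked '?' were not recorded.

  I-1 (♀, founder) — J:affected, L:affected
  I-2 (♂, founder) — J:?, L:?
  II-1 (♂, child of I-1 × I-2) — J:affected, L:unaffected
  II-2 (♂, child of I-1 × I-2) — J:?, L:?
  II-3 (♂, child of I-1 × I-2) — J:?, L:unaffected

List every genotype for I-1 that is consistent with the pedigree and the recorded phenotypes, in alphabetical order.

J/I-1 aff ·: Jj|JJ
J/I-2 ? ·: jj|Jj|JJ
J/II-1 aff I-1×I-2: Jj|JJ
J/II-2 ? I-1×I-2: jj|Jj|JJ
J/II-3 ? I-1×I-2: jj|Jj|JJ
⇒ J over [I-1,I-2,II-1,II-2,II-3]: 40 consistent
L/I-1 aff ·: Ll
L/I-2 ? ·: ll|Ll
L/II-1 un I-1×I-2: ll
L/II-2 ? I-1×I-2: ll|Ll|LL
L/II-3 un I-1×I-2: ll
⇒ L over [I-1,I-2,II-1,II-2,II-3]: 5 consistent

I-1 ∈ {JJ Ll, Jj Ll}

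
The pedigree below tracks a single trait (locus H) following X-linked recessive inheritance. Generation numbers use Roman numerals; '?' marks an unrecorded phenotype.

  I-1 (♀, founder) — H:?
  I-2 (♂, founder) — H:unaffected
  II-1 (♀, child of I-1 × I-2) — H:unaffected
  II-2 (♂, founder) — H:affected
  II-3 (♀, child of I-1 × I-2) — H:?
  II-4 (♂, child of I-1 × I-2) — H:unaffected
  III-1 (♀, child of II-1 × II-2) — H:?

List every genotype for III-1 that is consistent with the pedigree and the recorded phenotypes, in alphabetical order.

III-1 ∈ {X^HX^h, X^hX^h}

H/I-1 ? ·: X^HX^H|X^HX^h
H/I-2 un ·: X^HY
H/II-1 un I-1×I-2: X^HX^H|X^HX^h
H/II-2 aff ·: X^hY
H/II-3 ? I-1×I-2: X^HX^H|X^HX^h
H/II-4 un I-1×I-2: X^HY
H/III-1 ? II-1×II-2: X^HX^h|X^hX^h
⇒ H over [I-1,I-2,II-1,II-2,II-3,II-4,III-1]: 7 consistent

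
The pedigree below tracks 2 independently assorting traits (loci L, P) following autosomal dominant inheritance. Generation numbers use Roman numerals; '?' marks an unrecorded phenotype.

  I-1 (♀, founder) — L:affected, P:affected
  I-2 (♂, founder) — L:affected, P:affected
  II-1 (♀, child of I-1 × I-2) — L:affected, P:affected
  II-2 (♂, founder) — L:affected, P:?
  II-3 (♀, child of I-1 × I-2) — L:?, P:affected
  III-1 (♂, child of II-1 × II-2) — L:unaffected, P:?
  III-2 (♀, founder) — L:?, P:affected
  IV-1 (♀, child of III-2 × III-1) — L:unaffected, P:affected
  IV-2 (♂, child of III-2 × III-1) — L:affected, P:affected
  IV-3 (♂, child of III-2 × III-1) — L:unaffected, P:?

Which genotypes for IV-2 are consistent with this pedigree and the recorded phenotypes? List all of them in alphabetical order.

L/I-1 aff ·: Ll|LL
L/I-2 aff ·: Ll|LL
L/II-1 aff I-1×I-2: Ll
L/II-2 aff ·: Ll
L/II-3 ? I-1×I-2: ll|Ll|LL
L/III-1 un II-1×II-2: ll
L/III-2 ? ·: Ll
L/IV-1 un III-2×III-1: ll
L/IV-2 aff III-2×III-1: Ll
L/IV-3 un III-2×III-1: ll
⇒ L over [I-1,I-2,II-1,II-2,II-3,III-1,III-2,IV-1,IV-2,IV-3]: 7 consistent
P/I-1 aff ·: Pp|PP
P/I-2 aff ·: Pp|PP
P/II-1 aff I-1×I-2: Pp|PP
P/II-2 ? ·: pp|Pp|PP
P/II-3 aff I-1×I-2: Pp|PP
P/III-1 ? II-1×II-2: pp|Pp|PP
P/III-2 aff ·: Pp|PP
P/IV-1 aff III-2×III-1: Pp|PP
P/IV-2 aff III-2×III-1: Pp|PP
P/IV-3 ? III-2×III-1: pp|Pp|PP
⇒ P over [I-1,I-2,II-1,II-2,II-3,III-1,III-2,IV-1,IV-2,IV-3]: 910 consistent

IV-2 ∈ {Ll PP, Ll Pp}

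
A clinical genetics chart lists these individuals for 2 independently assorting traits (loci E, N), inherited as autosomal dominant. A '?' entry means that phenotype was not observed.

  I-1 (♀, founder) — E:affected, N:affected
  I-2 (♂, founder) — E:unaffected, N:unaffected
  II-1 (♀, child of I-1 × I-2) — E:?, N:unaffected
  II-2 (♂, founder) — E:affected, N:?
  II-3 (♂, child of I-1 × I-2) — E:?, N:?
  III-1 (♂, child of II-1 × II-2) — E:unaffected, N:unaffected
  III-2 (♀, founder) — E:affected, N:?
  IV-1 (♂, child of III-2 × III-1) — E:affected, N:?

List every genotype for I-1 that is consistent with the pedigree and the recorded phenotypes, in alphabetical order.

I-1 ∈ {EE Nn, Ee Nn}

E/I-1 aff ·: Ee|EE
E/I-2 un ·: ee
E/II-1 ? I-1×I-2: ee|Ee
E/II-2 aff ·: Ee
E/II-3 ? I-1×I-2: ee|Ee
E/III-1 un II-1×II-2: ee
E/III-2 aff ·: Ee|EE
E/IV-1 aff III-2×III-1: Ee
⇒ E over [I-1,I-2,II-1,II-2,II-3,III-1,III-2,IV-1]: 10 consistent
N/I-1 aff ·: Nn
N/I-2 un ·: nn
N/II-1 un I-1×I-2: nn
N/II-2 ? ·: nn|Nn
N/II-3 ? I-1×I-2: nn|Nn
N/III-1 un II-1×II-2: nn
N/III-2 ? ·: nn|Nn|NN
N/IV-1 ? III-2×III-1: nn|Nn
⇒ N over [I-1,I-2,II-1,II-2,II-3,III-1,III-2,IV-1]: 16 consistent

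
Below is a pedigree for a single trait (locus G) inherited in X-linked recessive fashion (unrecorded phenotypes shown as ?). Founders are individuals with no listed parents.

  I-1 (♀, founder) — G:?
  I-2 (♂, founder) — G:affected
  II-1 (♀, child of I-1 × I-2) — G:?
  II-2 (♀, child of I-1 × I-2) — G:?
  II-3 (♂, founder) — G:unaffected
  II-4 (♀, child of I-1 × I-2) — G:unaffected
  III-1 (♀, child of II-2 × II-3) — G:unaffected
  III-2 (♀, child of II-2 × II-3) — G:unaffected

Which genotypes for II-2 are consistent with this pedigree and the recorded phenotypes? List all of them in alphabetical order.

G/I-1 ? ·: X^GX^G|X^GX^g
G/I-2 aff ·: X^gY
G/II-1 ? I-1×I-2: X^GX^g|X^gX^g
G/II-2 ? I-1×I-2: X^GX^g|X^gX^g
G/II-3 un ·: X^GY
G/II-4 un I-1×I-2: X^GX^g
G/III-1 un II-2×II-3: X^GX^G|X^GX^g
G/III-2 un II-2×II-3: X^GX^G|X^GX^g
⇒ G over [I-1,I-2,II-1,II-2,II-3,II-4,III-1,III-2]: 14 consistent

II-2 ∈ {X^GX^g, X^gX^g}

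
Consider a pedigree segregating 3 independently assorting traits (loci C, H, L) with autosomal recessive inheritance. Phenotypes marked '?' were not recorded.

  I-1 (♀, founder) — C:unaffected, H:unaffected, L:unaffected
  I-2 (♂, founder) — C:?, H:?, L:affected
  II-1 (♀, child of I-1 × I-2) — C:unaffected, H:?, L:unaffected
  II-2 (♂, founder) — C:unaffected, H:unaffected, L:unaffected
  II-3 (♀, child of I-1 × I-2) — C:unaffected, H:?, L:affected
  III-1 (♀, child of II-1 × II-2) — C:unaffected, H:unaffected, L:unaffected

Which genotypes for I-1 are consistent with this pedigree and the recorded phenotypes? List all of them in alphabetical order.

I-1 ∈ {CC HH Ll, CC Hh Ll, Cc HH Ll, Cc Hh Ll}

C/I-1 un ·: CC|Cc
C/I-2 ? ·: CC|Cc|cc
C/II-1 un I-1×I-2: CC|Cc
C/II-2 un ·: CC|Cc
C/II-3 un I-1×I-2: CC|Cc
C/III-1 un II-1×II-2: CC|Cc
⇒ C over [I-1,I-2,II-1,II-2,II-3,III-1]: 53 consistent
H/I-1 un ·: HH|Hh
H/I-2 ? ·: HH|Hh|hh
H/II-1 ? I-1×I-2: HH|Hh|hh
H/II-2 un ·: HH|Hh
H/II-3 ? I-1×I-2: HH|Hh|hh
H/III-1 un II-1×II-2: HH|Hh
⇒ H over [I-1,I-2,II-1,II-2,II-3,III-1]: 74 consistent
L/I-1 un ·: Ll
L/I-2 aff ·: ll
L/II-1 un I-1×I-2: Ll
L/II-2 un ·: LL|Ll
L/II-3 aff I-1×I-2: ll
L/III-1 un II-1×II-2: LL|Ll
⇒ L over [I-1,I-2,II-1,II-2,II-3,III-1]: 4 consistent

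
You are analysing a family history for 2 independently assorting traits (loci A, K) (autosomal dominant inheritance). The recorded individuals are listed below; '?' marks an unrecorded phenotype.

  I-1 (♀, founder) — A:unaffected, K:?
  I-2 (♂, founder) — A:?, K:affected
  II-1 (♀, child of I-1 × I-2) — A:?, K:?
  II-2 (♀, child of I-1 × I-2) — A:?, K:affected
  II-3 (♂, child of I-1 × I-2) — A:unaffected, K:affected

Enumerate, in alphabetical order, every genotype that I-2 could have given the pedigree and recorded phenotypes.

I-2 ∈ {Aa KK, Aa Kk, aa KK, aa Kk}

A/I-1 un ·: aa
A/I-2 ? ·: aa|Aa
A/II-1 ? I-1×I-2: aa|Aa
A/II-2 ? I-1×I-2: aa|Aa
A/II-3 un I-1×I-2: aa
⇒ A over [I-1,I-2,II-1,II-2,II-3]: 5 consistent
K/I-1 ? ·: kk|Kk|KK
K/I-2 aff ·: Kk|KK
K/II-1 ? I-1×I-2: kk|Kk|KK
K/II-2 aff I-1×I-2: Kk|KK
K/II-3 aff I-1×I-2: Kk|KK
⇒ K over [I-1,I-2,II-1,II-2,II-3]: 32 consistent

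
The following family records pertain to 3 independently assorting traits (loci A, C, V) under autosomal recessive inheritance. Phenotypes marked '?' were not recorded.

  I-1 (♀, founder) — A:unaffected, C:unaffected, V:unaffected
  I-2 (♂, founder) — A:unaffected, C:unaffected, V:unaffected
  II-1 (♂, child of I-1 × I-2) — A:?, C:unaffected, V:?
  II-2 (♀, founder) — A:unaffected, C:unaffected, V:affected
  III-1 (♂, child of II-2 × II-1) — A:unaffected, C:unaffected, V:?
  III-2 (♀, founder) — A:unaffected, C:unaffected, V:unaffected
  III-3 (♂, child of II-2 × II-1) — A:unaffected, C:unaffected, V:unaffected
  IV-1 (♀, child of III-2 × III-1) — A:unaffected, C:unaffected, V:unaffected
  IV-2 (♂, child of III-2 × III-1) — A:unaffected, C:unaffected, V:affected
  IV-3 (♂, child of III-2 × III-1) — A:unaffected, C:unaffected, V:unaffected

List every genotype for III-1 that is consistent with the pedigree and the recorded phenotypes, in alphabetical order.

A/I-1 un ·: AA|Aa
A/I-2 un ·: AA|Aa
A/II-1 ? I-1×I-2: AA|Aa|aa
A/II-2 un ·: AA|Aa
A/III-1 un II-2×II-1: AA|Aa
A/III-2 un ·: AA|Aa
A/III-3 un II-2×II-1: AA|Aa
A/IV-1 un III-2×III-1: AA|Aa
A/IV-2 un III-2×III-1: AA|Aa
A/IV-3 un III-2×III-1: AA|Aa
⇒ A over [I-1,I-2,II-1,II-2,III-1,III-2,III-3,IV-1,IV-2,IV-3]: 568 consistent
C/I-1 un ·: CC|Cc
C/I-2 un ·: CC|Cc
C/II-1 un I-1×I-2: CC|Cc
C/II-2 un ·: CC|Cc
C/III-1 un II-2×II-1: CC|Cc
C/III-2 un ·: CC|Cc
C/III-3 un II-2×II-1: CC|Cc
C/IV-1 un III-2×III-1: CC|Cc
C/IV-2 un III-2×III-1: CC|Cc
C/IV-3 un III-2×III-1: CC|Cc
⇒ C over [I-1,I-2,II-1,II-2,III-1,III-2,III-3,IV-1,IV-2,IV-3]: 536 consistent
V/I-1 un ·: VV|Vv
V/I-2 un ·: VV|Vv
V/II-1 ? I-1×I-2: VV|Vv
V/II-2 aff ·: vv
V/III-1 ? II-2×II-1: Vv|vv
V/III-2 un ·: Vv
V/III-3 un II-2×II-1: Vv
V/IV-1 un III-2×III-1: VV|Vv
V/IV-2 aff III-2×III-1: vv
V/IV-3 un III-2×III-1: VV|Vv
⇒ V over [I-1,I-2,II-1,II-2,III-1,III-2,III-3,IV-1,IV-2,IV-3]: 31 consistent

III-1 ∈ {AA CC Vv, AA CC vv, AA Cc Vv, AA Cc vv, Aa CC Vv, Aa CC vv, Aa Cc Vv, Aa Cc vv}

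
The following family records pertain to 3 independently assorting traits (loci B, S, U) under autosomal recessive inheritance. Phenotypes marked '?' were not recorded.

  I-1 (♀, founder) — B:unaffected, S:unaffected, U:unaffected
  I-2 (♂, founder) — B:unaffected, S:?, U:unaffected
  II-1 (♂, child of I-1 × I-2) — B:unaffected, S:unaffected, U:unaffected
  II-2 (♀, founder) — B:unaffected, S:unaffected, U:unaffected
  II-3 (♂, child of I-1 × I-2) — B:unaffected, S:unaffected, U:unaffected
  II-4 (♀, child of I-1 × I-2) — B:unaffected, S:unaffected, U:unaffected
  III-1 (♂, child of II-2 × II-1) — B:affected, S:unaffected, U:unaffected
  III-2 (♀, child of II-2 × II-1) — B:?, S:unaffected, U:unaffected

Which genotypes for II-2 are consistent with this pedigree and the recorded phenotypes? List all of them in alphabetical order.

II-2 ∈ {Bb SS UU, Bb SS Uu, Bb Ss UU, Bb Ss Uu}

B/I-1 un ·: BB|Bb
B/I-2 un ·: BB|Bb
B/II-1 un I-1×I-2: Bb
B/II-2 un ·: Bb
B/II-3 un I-1×I-2: BB|Bb
B/II-4 un I-1×I-2: BB|Bb
B/III-1 aff II-2×II-1: bb
B/III-2 ? II-2×II-1: BB|Bb|bb
⇒ B over [I-1,I-2,II-1,II-2,II-3,II-4,III-1,III-2]: 36 consistent
S/I-1 un ·: SS|Ss
S/I-2 ? ·: SS|Ss|ss
S/II-1 un I-1×I-2: SS|Ss
S/II-2 un ·: SS|Ss
S/II-3 un I-1×I-2: SS|Ss
S/II-4 un I-1×I-2: SS|Ss
S/III-1 un II-2×II-1: SS|Ss
S/III-2 un II-2×II-1: SS|Ss
⇒ S over [I-1,I-2,II-1,II-2,II-3,II-4,III-1,III-2]: 177 consistent
U/I-1 un ·: UU|Uu
U/I-2 un ·: UU|Uu
U/II-1 un I-1×I-2: UU|Uu
U/II-2 un ·: UU|Uu
U/II-3 un I-1×I-2: UU|Uu
U/II-4 un I-1×I-2: UU|Uu
U/III-1 un II-2×II-1: UU|Uu
U/III-2 un II-2×II-1: UU|Uu
⇒ U over [I-1,I-2,II-1,II-2,II-3,II-4,III-1,III-2]: 161 consistent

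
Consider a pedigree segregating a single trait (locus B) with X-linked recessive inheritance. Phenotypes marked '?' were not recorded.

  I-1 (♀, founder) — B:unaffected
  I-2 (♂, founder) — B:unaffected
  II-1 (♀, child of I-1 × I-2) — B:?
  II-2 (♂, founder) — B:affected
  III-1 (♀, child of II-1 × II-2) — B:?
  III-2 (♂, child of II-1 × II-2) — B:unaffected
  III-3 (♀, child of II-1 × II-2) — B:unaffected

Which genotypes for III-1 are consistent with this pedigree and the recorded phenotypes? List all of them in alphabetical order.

B/I-1 un ·: X^BX^B|X^BX^b
B/I-2 un ·: X^BY
B/II-1 ? I-1×I-2: X^BX^B|X^BX^b
B/II-2 aff ·: X^bY
B/III-1 ? II-1×II-2: X^BX^b|X^bX^b
B/III-2 un II-1×II-2: X^BY
B/III-3 un II-1×II-2: X^BX^b
⇒ B over [I-1,I-2,II-1,II-2,III-1,III-2,III-3]: 4 consistent

III-1 ∈ {X^BX^b, X^bX^b}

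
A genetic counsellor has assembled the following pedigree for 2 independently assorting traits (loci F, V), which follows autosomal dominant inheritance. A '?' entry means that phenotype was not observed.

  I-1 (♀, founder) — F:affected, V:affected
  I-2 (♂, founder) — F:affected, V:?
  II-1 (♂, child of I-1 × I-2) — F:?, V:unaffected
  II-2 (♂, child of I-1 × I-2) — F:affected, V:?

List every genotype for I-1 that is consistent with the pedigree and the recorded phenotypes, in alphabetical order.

I-1 ∈ {FF Vv, Ff Vv}

F/I-1 aff ·: Ff|FF
F/I-2 aff ·: Ff|FF
F/II-1 ? I-1×I-2: ff|Ff|FF
F/II-2 aff I-1×I-2: Ff|FF
⇒ F over [I-1,I-2,II-1,II-2]: 15 consistent
V/I-1 aff ·: Vv
V/I-2 ? ·: vv|Vv
V/II-1 un I-1×I-2: vv
V/II-2 ? I-1×I-2: vv|Vv|VV
⇒ V over [I-1,I-2,II-1,II-2]: 5 consistent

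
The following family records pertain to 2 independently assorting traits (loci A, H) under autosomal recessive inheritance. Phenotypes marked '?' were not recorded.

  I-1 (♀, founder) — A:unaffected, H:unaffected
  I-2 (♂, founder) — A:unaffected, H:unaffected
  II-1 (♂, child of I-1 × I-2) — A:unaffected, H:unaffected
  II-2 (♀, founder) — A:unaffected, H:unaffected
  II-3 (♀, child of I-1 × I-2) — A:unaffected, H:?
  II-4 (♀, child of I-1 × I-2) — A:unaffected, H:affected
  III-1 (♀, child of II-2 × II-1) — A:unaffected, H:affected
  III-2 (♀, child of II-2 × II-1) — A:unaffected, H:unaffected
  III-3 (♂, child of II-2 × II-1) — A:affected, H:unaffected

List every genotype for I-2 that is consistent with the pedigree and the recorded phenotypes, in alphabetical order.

A/I-1 un ·: AA|Aa
A/I-2 un ·: AA|Aa
A/II-1 un I-1×I-2: Aa
A/II-2 un ·: Aa
A/II-3 un I-1×I-2: AA|Aa
A/II-4 un I-1×I-2: AA|Aa
A/III-1 un II-2×II-1: AA|Aa
A/III-2 un II-2×II-1: AA|Aa
A/III-3 aff II-2×II-1: aa
⇒ A over [I-1,I-2,II-1,II-2,II-3,II-4,III-1,III-2,III-3]: 48 consistent
H/I-1 un ·: Hh
H/I-2 un ·: Hh
H/II-1 un I-1×I-2: Hh
H/II-2 un ·: Hh
H/II-3 ? I-1×I-2: HH|Hh|hh
H/II-4 aff I-1×I-2: hh
H/III-1 aff II-2×II-1: hh
H/III-2 un II-2×II-1: HH|Hh
H/III-3 un II-2×II-1: HH|Hh
⇒ H over [I-1,I-2,II-1,II-2,II-3,II-4,III-1,III-2,III-3]: 12 consistent

I-2 ∈ {AA Hh, Aa Hh}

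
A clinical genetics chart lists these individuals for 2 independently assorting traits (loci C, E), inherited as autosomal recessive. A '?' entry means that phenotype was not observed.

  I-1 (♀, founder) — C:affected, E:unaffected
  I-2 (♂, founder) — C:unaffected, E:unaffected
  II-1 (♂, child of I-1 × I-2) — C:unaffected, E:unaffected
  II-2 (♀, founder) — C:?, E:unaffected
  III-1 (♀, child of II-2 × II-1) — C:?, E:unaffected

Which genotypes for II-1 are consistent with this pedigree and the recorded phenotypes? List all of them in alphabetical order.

II-1 ∈ {Cc EE, Cc Ee}

C/I-1 aff ·: cc
C/I-2 un ·: CC|Cc
C/II-1 un I-1×I-2: Cc
C/II-2 ? ·: CC|Cc|cc
C/III-1 ? II-2×II-1: CC|Cc|cc
⇒ C over [I-1,I-2,II-1,II-2,III-1]: 14 consistent
E/I-1 un ·: EE|Ee
E/I-2 un ·: EE|Ee
E/II-1 un I-1×I-2: EE|Ee
E/II-2 un ·: EE|Ee
E/III-1 un II-2×II-1: EE|Ee
⇒ E over [I-1,I-2,II-1,II-2,III-1]: 24 consistent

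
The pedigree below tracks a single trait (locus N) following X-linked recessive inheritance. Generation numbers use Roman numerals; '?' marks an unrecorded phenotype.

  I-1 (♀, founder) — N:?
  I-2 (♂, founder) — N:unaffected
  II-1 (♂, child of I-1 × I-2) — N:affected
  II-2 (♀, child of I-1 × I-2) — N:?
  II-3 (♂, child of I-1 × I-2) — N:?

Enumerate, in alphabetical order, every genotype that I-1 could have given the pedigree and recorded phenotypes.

I-1 ∈ {X^NX^n, X^nX^n}

N/I-1 ? ·: X^NX^n|X^nX^n
N/I-2 un ·: X^NY
N/II-1 aff I-1×I-2: X^nY
N/II-2 ? I-1×I-2: X^NX^N|X^NX^n
N/II-3 ? I-1×I-2: X^NY|X^nY
⇒ N over [I-1,I-2,II-1,II-2,II-3]: 5 consistent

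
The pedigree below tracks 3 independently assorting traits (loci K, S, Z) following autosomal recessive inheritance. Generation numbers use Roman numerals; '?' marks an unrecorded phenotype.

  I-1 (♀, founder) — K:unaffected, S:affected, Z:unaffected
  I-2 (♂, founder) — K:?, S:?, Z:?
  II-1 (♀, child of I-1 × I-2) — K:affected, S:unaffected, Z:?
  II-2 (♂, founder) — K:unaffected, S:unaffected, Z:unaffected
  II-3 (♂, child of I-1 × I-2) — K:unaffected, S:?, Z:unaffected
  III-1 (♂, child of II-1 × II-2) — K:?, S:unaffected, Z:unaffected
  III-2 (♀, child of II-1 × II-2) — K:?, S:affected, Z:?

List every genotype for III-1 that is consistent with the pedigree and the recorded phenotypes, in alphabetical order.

III-1 ∈ {Kk SS ZZ, Kk SS Zz, Kk Ss ZZ, Kk Ss Zz, kk SS ZZ, kk SS Zz, kk Ss ZZ, kk Ss Zz}

K/I-1 un ·: Kk
K/I-2 ? ·: Kk|kk
K/II-1 aff I-1×I-2: kk
K/II-2 un ·: KK|Kk
K/II-3 un I-1×I-2: KK|Kk
K/III-1 ? II-1×II-2: Kk|kk
K/III-2 ? II-1×II-2: Kk|kk
⇒ K over [I-1,I-2,II-1,II-2,II-3,III-1,III-2]: 15 consistent
S/I-1 aff ·: ss
S/I-2 ? ·: SS|Ss
S/II-1 un I-1×I-2: Ss
S/II-2 un ·: Ss
S/II-3 ? I-1×I-2: Ss|ss
S/III-1 un II-1×II-2: SS|Ss
S/III-2 aff II-1×II-2: ss
⇒ S over [I-1,I-2,II-1,II-2,II-3,III-1,III-2]: 6 consistent
Z/I-1 un ·: ZZ|Zz
Z/I-2 ? ·: ZZ|Zz|zz
Z/II-1 ? I-1×I-2: ZZ|Zz|zz
Z/II-2 un ·: ZZ|Zz
Z/II-3 un I-1×I-2: ZZ|Zz
Z/III-1 un II-1×II-2: ZZ|Zz
Z/III-2 ? II-1×II-2: ZZ|Zz|zz
⇒ Z over [I-1,I-2,II-1,II-2,II-3,III-1,III-2]: 124 consistent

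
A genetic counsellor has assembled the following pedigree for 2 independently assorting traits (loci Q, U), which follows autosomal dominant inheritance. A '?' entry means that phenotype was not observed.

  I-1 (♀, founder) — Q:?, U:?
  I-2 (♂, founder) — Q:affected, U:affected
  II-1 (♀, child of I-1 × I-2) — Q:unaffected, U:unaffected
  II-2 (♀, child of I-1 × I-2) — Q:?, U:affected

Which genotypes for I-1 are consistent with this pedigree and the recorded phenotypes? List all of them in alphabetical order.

I-1 ∈ {Qq Uu, Qq uu, qq Uu, qq uu}

Q/I-1 ? ·: qq|Qq
Q/I-2 aff ·: Qq
Q/II-1 un I-1×I-2: qq
Q/II-2 ? I-1×I-2: qq|Qq|QQ
⇒ Q over [I-1,I-2,II-1,II-2]: 5 consistent
U/I-1 ? ·: uu|Uu
U/I-2 aff ·: Uu
U/II-1 un I-1×I-2: uu
U/II-2 aff I-1×I-2: Uu|UU
⇒ U over [I-1,I-2,II-1,II-2]: 3 consistent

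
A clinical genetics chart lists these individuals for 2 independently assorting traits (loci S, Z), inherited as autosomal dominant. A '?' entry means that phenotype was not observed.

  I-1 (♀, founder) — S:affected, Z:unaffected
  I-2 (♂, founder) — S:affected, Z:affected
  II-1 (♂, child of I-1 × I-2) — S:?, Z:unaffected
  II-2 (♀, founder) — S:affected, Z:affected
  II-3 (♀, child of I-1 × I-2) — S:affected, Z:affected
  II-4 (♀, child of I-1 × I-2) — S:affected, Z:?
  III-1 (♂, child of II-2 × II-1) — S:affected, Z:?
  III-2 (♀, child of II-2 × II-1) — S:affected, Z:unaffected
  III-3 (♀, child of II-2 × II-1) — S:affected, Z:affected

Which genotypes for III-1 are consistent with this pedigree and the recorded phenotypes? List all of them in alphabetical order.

III-1 ∈ {SS Zz, SS zz, Ss Zz, Ss zz}

S/I-1 aff ·: Ss|SS
S/I-2 aff ·: Ss|SS
S/II-1 ? I-1×I-2: ss|Ss|SS
S/II-2 aff ·: Ss|SS
S/II-3 aff I-1×I-2: Ss|SS
S/II-4 aff I-1×I-2: Ss|SS
S/III-1 aff II-2×II-1: Ss|SS
S/III-2 aff II-2×II-1: Ss|SS
S/III-3 aff II-2×II-1: Ss|SS
⇒ S over [I-1,I-2,II-1,II-2,II-3,II-4,III-1,III-2,III-3]: 317 consistent
Z/I-1 un ·: zz
Z/I-2 aff ·: Zz
Z/II-1 un I-1×I-2: zz
Z/II-2 aff ·: Zz
Z/II-3 aff I-1×I-2: Zz
Z/II-4 ? I-1×I-2: zz|Zz
Z/III-1 ? II-2×II-1: zz|Zz
Z/III-2 un II-2×II-1: zz
Z/III-3 aff II-2×II-1: Zz
⇒ Z over [I-1,I-2,II-1,II-2,II-3,II-4,III-1,III-2,III-3]: 4 consistent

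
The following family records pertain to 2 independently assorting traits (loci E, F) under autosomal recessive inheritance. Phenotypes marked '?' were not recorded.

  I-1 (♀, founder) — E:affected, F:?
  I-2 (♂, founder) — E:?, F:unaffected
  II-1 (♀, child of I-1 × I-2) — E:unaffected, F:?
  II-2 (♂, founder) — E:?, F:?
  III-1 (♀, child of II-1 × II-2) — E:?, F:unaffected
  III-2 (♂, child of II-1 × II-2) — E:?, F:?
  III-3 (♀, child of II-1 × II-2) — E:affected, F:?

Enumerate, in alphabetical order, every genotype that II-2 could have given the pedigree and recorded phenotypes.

E/I-1 aff ·: ee
E/I-2 ? ·: EE|Ee
E/II-1 un I-1×I-2: Ee
E/II-2 ? ·: Ee|ee
E/III-1 ? II-1×II-2: EE|Ee|ee
E/III-2 ? II-1×II-2: EE|Ee|ee
E/III-3 aff II-1×II-2: ee
⇒ E over [I-1,I-2,II-1,II-2,III-1,III-2,III-3]: 26 consistent
F/I-1 ? ·: FF|Ff|ff
F/I-2 un ·: FF|Ff
F/II-1 ? I-1×I-2: FF|Ff|ff
F/II-2 ? ·: FF|Ff|ff
F/III-1 un II-1×II-2: FF|Ff
F/III-2 ? II-1×II-2: FF|Ff|ff
F/III-3 ? II-1×II-2: FF|Ff|ff
⇒ F over [I-1,I-2,II-1,II-2,III-1,III-2,III-3]: 200 consistent

II-2 ∈ {Ee FF, Ee Ff, Ee ff, ee FF, ee Ff, ee ff}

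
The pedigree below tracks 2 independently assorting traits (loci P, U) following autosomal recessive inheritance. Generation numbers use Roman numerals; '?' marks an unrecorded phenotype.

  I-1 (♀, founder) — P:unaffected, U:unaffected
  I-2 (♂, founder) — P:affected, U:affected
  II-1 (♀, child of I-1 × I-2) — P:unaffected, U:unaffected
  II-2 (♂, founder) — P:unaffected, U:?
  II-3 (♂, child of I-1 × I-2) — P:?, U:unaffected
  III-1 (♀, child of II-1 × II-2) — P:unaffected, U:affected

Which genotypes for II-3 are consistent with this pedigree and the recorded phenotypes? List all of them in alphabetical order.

II-3 ∈ {Pp Uu, pp Uu}

P/I-1 un ·: PP|Pp
P/I-2 aff ·: pp
P/II-1 un I-1×I-2: Pp
P/II-2 un ·: PP|Pp
P/II-3 ? I-1×I-2: Pp|pp
P/III-1 un II-1×II-2: PP|Pp
⇒ P over [I-1,I-2,II-1,II-2,II-3,III-1]: 12 consistent
U/I-1 un ·: UU|Uu
U/I-2 aff ·: uu
U/II-1 un I-1×I-2: Uu
U/II-2 ? ·: Uu|uu
U/II-3 un I-1×I-2: Uu
U/III-1 aff II-1×II-2: uu
⇒ U over [I-1,I-2,II-1,II-2,II-3,III-1]: 4 consistent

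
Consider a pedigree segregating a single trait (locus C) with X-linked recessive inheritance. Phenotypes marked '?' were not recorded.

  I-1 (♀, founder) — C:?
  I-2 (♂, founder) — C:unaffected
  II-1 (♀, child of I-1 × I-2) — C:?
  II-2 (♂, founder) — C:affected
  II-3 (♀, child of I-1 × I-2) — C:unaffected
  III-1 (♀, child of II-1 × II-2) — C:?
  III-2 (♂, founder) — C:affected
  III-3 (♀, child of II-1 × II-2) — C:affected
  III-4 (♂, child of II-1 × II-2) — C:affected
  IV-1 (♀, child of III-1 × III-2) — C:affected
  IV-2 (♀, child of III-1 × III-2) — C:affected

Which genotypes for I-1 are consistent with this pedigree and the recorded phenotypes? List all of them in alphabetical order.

C/I-1 ? ·: X^CX^c|X^cX^c
C/I-2 un ·: X^CY
C/II-1 ? I-1×I-2: X^CX^c
C/II-2 aff ·: X^cY
C/II-3 un I-1×I-2: X^CX^C|X^CX^c
C/III-1 ? II-1×II-2: X^CX^c|X^cX^c
C/III-2 aff ·: X^cY
C/III-3 aff II-1×II-2: X^cX^c
C/III-4 aff II-1×II-2: X^cY
C/IV-1 aff III-1×III-2: X^cX^c
C/IV-2 aff III-1×III-2: X^cX^c
⇒ C over [I-1,I-2,II-1,II-2,II-3,III-1,III-2,III-3,III-4,IV-1,IV-2]: 6 consistent

I-1 ∈ {X^CX^c, X^cX^c}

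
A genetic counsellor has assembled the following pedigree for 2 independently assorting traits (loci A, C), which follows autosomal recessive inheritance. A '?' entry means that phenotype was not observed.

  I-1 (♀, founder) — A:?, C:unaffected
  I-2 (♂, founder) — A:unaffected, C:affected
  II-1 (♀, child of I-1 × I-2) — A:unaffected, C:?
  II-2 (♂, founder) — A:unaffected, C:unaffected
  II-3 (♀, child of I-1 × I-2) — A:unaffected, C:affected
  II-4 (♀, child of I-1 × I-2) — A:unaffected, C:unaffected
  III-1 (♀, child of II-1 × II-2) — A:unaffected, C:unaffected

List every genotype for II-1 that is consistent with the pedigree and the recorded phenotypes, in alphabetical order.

II-1 ∈ {AA Cc, AA cc, Aa Cc, Aa cc}

A/I-1 ? ·: AA|Aa|aa
A/I-2 un ·: AA|Aa
A/II-1 un I-1×I-2: AA|Aa
A/II-2 un ·: AA|Aa
A/II-3 un I-1×I-2: AA|Aa
A/II-4 un I-1×I-2: AA|Aa
A/III-1 un II-1×II-2: AA|Aa
⇒ A over [I-1,I-2,II-1,II-2,II-3,II-4,III-1]: 95 consistent
C/I-1 un ·: Cc
C/I-2 aff ·: cc
C/II-1 ? I-1×I-2: Cc|cc
C/II-2 un ·: CC|Cc
C/II-3 aff I-1×I-2: cc
C/II-4 un I-1×I-2: Cc
C/III-1 un II-1×II-2: CC|Cc
⇒ C over [I-1,I-2,II-1,II-2,II-3,II-4,III-1]: 6 consistent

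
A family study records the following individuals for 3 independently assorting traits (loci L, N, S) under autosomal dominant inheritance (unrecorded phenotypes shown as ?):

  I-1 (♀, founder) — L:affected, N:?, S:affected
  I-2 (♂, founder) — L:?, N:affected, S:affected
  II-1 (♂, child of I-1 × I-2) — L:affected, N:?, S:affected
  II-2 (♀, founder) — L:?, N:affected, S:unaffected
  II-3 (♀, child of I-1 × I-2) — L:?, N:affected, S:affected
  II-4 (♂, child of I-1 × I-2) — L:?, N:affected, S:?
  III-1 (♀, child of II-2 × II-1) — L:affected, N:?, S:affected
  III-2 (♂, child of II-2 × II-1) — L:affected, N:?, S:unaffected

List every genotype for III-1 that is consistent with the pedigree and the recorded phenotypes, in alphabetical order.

III-1 ∈ {LL NN Ss, LL Nn Ss, LL nn Ss, Ll NN Ss, Ll Nn Ss, Ll nn Ss}

L/I-1 aff ·: Ll|LL
L/I-2 ? ·: ll|Ll|LL
L/II-1 aff I-1×I-2: Ll|LL
L/II-2 ? ·: ll|Ll|LL
L/II-3 ? I-1×I-2: ll|Ll|LL
L/II-4 ? I-1×I-2: ll|Ll|LL
L/III-1 aff II-2×II-1: Ll|LL
L/III-2 aff II-2×II-1: Ll|LL
⇒ L over [I-1,I-2,II-1,II-2,II-3,II-4,III-1,III-2]: 306 consistent
N/I-1 ? ·: nn|Nn|NN
N/I-2 aff ·: Nn|NN
N/II-1 ? I-1×I-2: nn|Nn|NN
N/II-2 aff ·: Nn|NN
N/II-3 aff I-1×I-2: Nn|NN
N/II-4 aff I-1×I-2: Nn|NN
N/III-1 ? II-2×II-1: nn|Nn|NN
N/III-2 ? II-2×II-1: nn|Nn|NN
⇒ N over [I-1,I-2,II-1,II-2,II-3,II-4,III-1,III-2]: 272 consistent
S/I-1 aff ·: Ss|SS
S/I-2 aff ·: Ss|SS
S/II-1 aff I-1×I-2: Ss
S/II-2 un ·: ss
S/II-3 aff I-1×I-2: Ss|SS
S/II-4 ? I-1×I-2: ss|Ss|SS
S/III-1 aff II-2×II-1: Ss
S/III-2 un II-2×II-1: ss
⇒ S over [I-1,I-2,II-1,II-2,II-3,II-4,III-1,III-2]: 14 consistent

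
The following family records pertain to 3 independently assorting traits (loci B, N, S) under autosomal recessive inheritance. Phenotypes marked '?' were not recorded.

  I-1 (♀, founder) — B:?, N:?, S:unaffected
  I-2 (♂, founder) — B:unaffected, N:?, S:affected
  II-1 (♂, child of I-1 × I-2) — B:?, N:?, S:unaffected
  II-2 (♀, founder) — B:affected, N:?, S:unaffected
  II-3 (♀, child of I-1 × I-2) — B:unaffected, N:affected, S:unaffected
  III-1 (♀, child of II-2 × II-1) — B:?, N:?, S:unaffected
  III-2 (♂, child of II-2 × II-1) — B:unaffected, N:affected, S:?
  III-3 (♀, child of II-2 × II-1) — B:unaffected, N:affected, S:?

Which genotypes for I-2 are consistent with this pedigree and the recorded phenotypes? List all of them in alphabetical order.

I-2 ∈ {BB Nn ss, BB nn ss, Bb Nn ss, Bb nn ss}

B/I-1 ? ·: BB|Bb|bb
B/I-2 un ·: BB|Bb
B/II-1 ? I-1×I-2: BB|Bb
B/II-2 aff ·: bb
B/II-3 un I-1×I-2: BB|Bb
B/III-1 ? II-2×II-1: Bb|bb
B/III-2 un II-2×II-1: Bb
B/III-3 un II-2×II-1: Bb
⇒ B over [I-1,I-2,II-1,II-2,II-3,III-1,III-2,III-3]: 23 consistent
N/I-1 ? ·: Nn|nn
N/I-2 ? ·: Nn|nn
N/II-1 ? I-1×I-2: Nn|nn
N/II-2 ? ·: Nn|nn
N/II-3 aff I-1×I-2: nn
N/III-1 ? II-2×II-1: NN|Nn|nn
N/III-2 aff II-2×II-1: nn
N/III-3 aff II-2×II-1: nn
⇒ N over [I-1,I-2,II-1,II-2,II-3,III-1,III-2,III-3]: 27 consistent
S/I-1 un ·: SS|Ss
S/I-2 aff ·: ss
S/II-1 un I-1×I-2: Ss
S/II-2 un ·: SS|Ss
S/II-3 un I-1×I-2: Ss
S/III-1 un II-2×II-1: SS|Ss
S/III-2 ? II-2×II-1: SS|Ss|ss
S/III-3 ? II-2×II-1: SS|Ss|ss
⇒ S over [I-1,I-2,II-1,II-2,II-3,III-1,III-2,III-3]: 52 consistent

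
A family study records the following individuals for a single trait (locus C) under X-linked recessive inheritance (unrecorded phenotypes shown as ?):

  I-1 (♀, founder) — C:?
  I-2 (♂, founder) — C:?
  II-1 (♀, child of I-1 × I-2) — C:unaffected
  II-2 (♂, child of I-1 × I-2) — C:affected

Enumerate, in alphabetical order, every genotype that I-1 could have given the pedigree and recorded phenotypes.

C/I-1 ? ·: X^CX^c|X^cX^c
C/I-2 ? ·: X^CY|X^cY
C/II-1 un I-1×I-2: X^CX^C|X^CX^c
C/II-2 aff I-1×I-2: X^cY
⇒ C over [I-1,I-2,II-1,II-2]: 4 consistent

I-1 ∈ {X^CX^c, X^cX^c}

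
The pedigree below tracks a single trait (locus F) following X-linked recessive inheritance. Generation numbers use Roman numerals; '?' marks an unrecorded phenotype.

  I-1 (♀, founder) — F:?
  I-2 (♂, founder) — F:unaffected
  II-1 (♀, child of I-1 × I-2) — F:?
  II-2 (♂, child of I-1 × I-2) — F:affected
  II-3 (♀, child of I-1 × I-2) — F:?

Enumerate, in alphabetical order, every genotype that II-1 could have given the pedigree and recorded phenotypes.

II-1 ∈ {X^FX^F, X^FX^f}

F/I-1 ? ·: X^FX^f|X^fX^f
F/I-2 un ·: X^FY
F/II-1 ? I-1×I-2: X^FX^F|X^FX^f
F/II-2 aff I-1×I-2: X^fY
F/II-3 ? I-1×I-2: X^FX^F|X^FX^f
⇒ F over [I-1,I-2,II-1,II-2,II-3]: 5 consistent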